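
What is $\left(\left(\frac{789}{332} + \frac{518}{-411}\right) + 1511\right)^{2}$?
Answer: $\frac{42572595043125625}{18619148304} \approx 2.2865 \cdot 10^{6}$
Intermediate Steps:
$\left(\left(\frac{789}{332} + \frac{518}{-411}\right) + 1511\right)^{2} = \left(\left(789 \cdot \frac{1}{332} + 518 \left(- \frac{1}{411}\right)\right) + 1511\right)^{2} = \left(\left(\frac{789}{332} - \frac{518}{411}\right) + 1511\right)^{2} = \left(\frac{152303}{136452} + 1511\right)^{2} = \left(\frac{206331275}{136452}\right)^{2} = \frac{42572595043125625}{18619148304}$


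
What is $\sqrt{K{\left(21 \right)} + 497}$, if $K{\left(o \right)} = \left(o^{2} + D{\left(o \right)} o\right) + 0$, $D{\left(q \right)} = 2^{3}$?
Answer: $\sqrt{1106} \approx 33.257$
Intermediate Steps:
$D{\left(q \right)} = 8$
$K{\left(o \right)} = o^{2} + 8 o$ ($K{\left(o \right)} = \left(o^{2} + 8 o\right) + 0 = o^{2} + 8 o$)
$\sqrt{K{\left(21 \right)} + 497} = \sqrt{21 \left(8 + 21\right) + 497} = \sqrt{21 \cdot 29 + 497} = \sqrt{609 + 497} = \sqrt{1106}$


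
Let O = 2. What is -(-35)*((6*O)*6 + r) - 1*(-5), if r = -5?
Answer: 2350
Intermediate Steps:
-(-35)*((6*O)*6 + r) - 1*(-5) = -(-35)*((6*2)*6 - 5) - 1*(-5) = -(-35)*(12*6 - 5) + 5 = -(-35)*(72 - 5) + 5 = -(-35)*67 + 5 = -35*(-67) + 5 = 2345 + 5 = 2350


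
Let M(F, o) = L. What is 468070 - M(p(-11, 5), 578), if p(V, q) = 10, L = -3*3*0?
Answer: 468070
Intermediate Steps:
L = 0 (L = -9*0 = 0)
M(F, o) = 0
468070 - M(p(-11, 5), 578) = 468070 - 1*0 = 468070 + 0 = 468070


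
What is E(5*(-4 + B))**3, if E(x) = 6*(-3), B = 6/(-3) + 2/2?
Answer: -5832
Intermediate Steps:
B = -1 (B = 6*(-1/3) + 2*(1/2) = -2 + 1 = -1)
E(x) = -18
E(5*(-4 + B))**3 = (-18)**3 = -5832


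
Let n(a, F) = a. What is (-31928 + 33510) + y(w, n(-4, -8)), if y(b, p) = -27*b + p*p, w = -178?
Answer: 6404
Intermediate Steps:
y(b, p) = p² - 27*b (y(b, p) = -27*b + p² = p² - 27*b)
(-31928 + 33510) + y(w, n(-4, -8)) = (-31928 + 33510) + ((-4)² - 27*(-178)) = 1582 + (16 + 4806) = 1582 + 4822 = 6404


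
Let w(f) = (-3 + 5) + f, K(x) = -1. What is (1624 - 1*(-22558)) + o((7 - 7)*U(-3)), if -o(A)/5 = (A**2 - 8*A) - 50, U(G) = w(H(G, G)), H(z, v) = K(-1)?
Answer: 24432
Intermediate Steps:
H(z, v) = -1
w(f) = 2 + f
U(G) = 1 (U(G) = 2 - 1 = 1)
o(A) = 250 - 5*A**2 + 40*A (o(A) = -5*((A**2 - 8*A) - 50) = -5*(-50 + A**2 - 8*A) = 250 - 5*A**2 + 40*A)
(1624 - 1*(-22558)) + o((7 - 7)*U(-3)) = (1624 - 1*(-22558)) + (250 - 5*(7 - 7)**2 + 40*((7 - 7)*1)) = (1624 + 22558) + (250 - 5*(0*1)**2 + 40*(0*1)) = 24182 + (250 - 5*0**2 + 40*0) = 24182 + (250 - 5*0 + 0) = 24182 + (250 + 0 + 0) = 24182 + 250 = 24432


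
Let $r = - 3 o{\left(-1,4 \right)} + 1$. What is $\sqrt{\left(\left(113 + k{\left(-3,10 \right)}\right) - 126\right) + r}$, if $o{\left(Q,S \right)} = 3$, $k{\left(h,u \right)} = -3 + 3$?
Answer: $i \sqrt{21} \approx 4.5826 i$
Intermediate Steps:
$k{\left(h,u \right)} = 0$
$r = -8$ ($r = \left(-3\right) 3 + 1 = -9 + 1 = -8$)
$\sqrt{\left(\left(113 + k{\left(-3,10 \right)}\right) - 126\right) + r} = \sqrt{\left(\left(113 + 0\right) - 126\right) - 8} = \sqrt{\left(113 - 126\right) - 8} = \sqrt{-13 - 8} = \sqrt{-21} = i \sqrt{21}$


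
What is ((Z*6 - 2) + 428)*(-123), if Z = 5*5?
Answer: -70848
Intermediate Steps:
Z = 25
((Z*6 - 2) + 428)*(-123) = ((25*6 - 2) + 428)*(-123) = ((150 - 2) + 428)*(-123) = (148 + 428)*(-123) = 576*(-123) = -70848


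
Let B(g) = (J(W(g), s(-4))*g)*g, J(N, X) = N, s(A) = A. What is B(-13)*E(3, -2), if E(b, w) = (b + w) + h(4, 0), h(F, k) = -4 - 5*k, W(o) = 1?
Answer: -507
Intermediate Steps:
B(g) = g² (B(g) = (1*g)*g = g*g = g²)
E(b, w) = -4 + b + w (E(b, w) = (b + w) + (-4 - 5*0) = (b + w) + (-4 + 0) = (b + w) - 4 = -4 + b + w)
B(-13)*E(3, -2) = (-13)²*(-4 + 3 - 2) = 169*(-3) = -507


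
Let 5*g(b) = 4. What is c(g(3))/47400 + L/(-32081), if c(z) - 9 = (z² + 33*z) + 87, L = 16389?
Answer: -4830570961/9503996250 ≈ -0.50827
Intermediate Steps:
g(b) = ⅘ (g(b) = (⅕)*4 = ⅘)
c(z) = 96 + z² + 33*z (c(z) = 9 + ((z² + 33*z) + 87) = 9 + (87 + z² + 33*z) = 96 + z² + 33*z)
c(g(3))/47400 + L/(-32081) = (96 + (⅘)² + 33*(⅘))/47400 + 16389/(-32081) = (96 + 16/25 + 132/5)*(1/47400) + 16389*(-1/32081) = (3076/25)*(1/47400) - 16389/32081 = 769/296250 - 16389/32081 = -4830570961/9503996250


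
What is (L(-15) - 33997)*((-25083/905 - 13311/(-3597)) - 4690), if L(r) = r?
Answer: 15816057967544/98645 ≈ 1.6033e+8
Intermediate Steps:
(L(-15) - 33997)*((-25083/905 - 13311/(-3597)) - 4690) = (-15 - 33997)*((-25083/905 - 13311/(-3597)) - 4690) = -34012*((-25083*1/905 - 13311*(-1/3597)) - 4690) = -34012*((-25083/905 + 4437/1199) - 4690) = -34012*(-26059032/1085095 - 4690) = -34012*(-5115154582/1085095) = 15816057967544/98645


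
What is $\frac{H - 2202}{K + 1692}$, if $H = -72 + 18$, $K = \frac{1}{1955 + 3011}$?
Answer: $- \frac{11203296}{8402473} \approx -1.3333$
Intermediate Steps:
$K = \frac{1}{4966} \approx 0.00020137$
$H = -54$
$\frac{H - 2202}{K + 1692} = \frac{-54 - 2202}{\frac{1}{4966} + 1692} = - \frac{2256}{\frac{8402473}{4966}} = \left(-2256\right) \frac{4966}{8402473} = - \frac{11203296}{8402473}$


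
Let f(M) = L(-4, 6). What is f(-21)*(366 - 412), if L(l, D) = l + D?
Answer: -92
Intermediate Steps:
L(l, D) = D + l
f(M) = 2 (f(M) = 6 - 4 = 2)
f(-21)*(366 - 412) = 2*(366 - 412) = 2*(-46) = -92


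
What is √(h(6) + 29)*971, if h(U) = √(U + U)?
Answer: 971*√(29 + 2*√3) ≈ 5532.5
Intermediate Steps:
h(U) = √2*√U (h(U) = √(2*U) = √2*√U)
√(h(6) + 29)*971 = √(√2*√6 + 29)*971 = √(2*√3 + 29)*971 = √(29 + 2*√3)*971 = 971*√(29 + 2*√3)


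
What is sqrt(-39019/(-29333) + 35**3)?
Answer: sqrt(36891861660202)/29333 ≈ 207.07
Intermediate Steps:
sqrt(-39019/(-29333) + 35**3) = sqrt(-39019*(-1/29333) + 42875) = sqrt(39019/29333 + 42875) = sqrt(1257691394/29333) = sqrt(36891861660202)/29333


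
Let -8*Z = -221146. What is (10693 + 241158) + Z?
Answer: 1117977/4 ≈ 2.7949e+5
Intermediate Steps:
Z = 110573/4 (Z = -1/8*(-221146) = 110573/4 ≈ 27643.)
(10693 + 241158) + Z = (10693 + 241158) + 110573/4 = 251851 + 110573/4 = 1117977/4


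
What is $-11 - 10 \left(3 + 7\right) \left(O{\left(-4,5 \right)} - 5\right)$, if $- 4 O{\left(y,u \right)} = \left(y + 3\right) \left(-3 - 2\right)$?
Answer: $614$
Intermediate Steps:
$O{\left(y,u \right)} = \frac{15}{4} + \frac{5 y}{4}$ ($O{\left(y,u \right)} = - \frac{\left(y + 3\right) \left(-3 - 2\right)}{4} = - \frac{\left(3 + y\right) \left(-5\right)}{4} = - \frac{-15 - 5 y}{4} = \frac{15}{4} + \frac{5 y}{4}$)
$-11 - 10 \left(3 + 7\right) \left(O{\left(-4,5 \right)} - 5\right) = -11 - 10 \left(3 + 7\right) \left(\left(\frac{15}{4} + \frac{5}{4} \left(-4\right)\right) - 5\right) = -11 - 10 \cdot 10 \left(\left(\frac{15}{4} - 5\right) - 5\right) = -11 - 10 \cdot 10 \left(- \frac{5}{4} - 5\right) = -11 - 10 \cdot 10 \left(- \frac{25}{4}\right) = -11 - -625 = -11 + 625 = 614$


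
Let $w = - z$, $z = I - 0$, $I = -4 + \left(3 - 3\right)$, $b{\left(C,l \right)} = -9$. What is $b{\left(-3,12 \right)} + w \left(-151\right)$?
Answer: $-613$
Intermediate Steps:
$I = -4$ ($I = -4 + 0 = -4$)
$z = -4$ ($z = -4 - 0 = -4 + 0 = -4$)
$w = 4$ ($w = \left(-1\right) \left(-4\right) = 4$)
$b{\left(-3,12 \right)} + w \left(-151\right) = -9 + 4 \left(-151\right) = -9 - 604 = -613$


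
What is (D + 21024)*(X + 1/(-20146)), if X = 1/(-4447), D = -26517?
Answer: 135089349/89589262 ≈ 1.5079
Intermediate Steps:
X = -1/4447 ≈ -0.00022487
(D + 21024)*(X + 1/(-20146)) = (-26517 + 21024)*(-1/4447 + 1/(-20146)) = -5493*(-1/4447 - 1/20146) = -5493*(-24593/89589262) = 135089349/89589262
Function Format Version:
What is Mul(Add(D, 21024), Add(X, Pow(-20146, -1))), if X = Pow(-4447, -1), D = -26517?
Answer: Rational(135089349, 89589262) ≈ 1.5079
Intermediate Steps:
X = Rational(-1, 4447) ≈ -0.00022487
Mul(Add(D, 21024), Add(X, Pow(-20146, -1))) = Mul(Add(-26517, 21024), Add(Rational(-1, 4447), Pow(-20146, -1))) = Mul(-5493, Add(Rational(-1, 4447), Rational(-1, 20146))) = Mul(-5493, Rational(-24593, 89589262)) = Rational(135089349, 89589262)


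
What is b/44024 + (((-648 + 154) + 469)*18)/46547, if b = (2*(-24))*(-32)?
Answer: 6460674/256148141 ≈ 0.025222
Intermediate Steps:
b = 1536 (b = -48*(-32) = 1536)
b/44024 + (((-648 + 154) + 469)*18)/46547 = 1536/44024 + (((-648 + 154) + 469)*18)/46547 = 1536*(1/44024) + ((-494 + 469)*18)*(1/46547) = 192/5503 - 25*18*(1/46547) = 192/5503 - 450*1/46547 = 192/5503 - 450/46547 = 6460674/256148141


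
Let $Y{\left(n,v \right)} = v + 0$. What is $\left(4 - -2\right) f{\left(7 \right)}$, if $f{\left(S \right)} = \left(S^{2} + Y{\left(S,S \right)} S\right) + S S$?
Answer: $882$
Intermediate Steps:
$Y{\left(n,v \right)} = v$
$f{\left(S \right)} = 3 S^{2}$ ($f{\left(S \right)} = \left(S^{2} + S S\right) + S S = \left(S^{2} + S^{2}\right) + S^{2} = 2 S^{2} + S^{2} = 3 S^{2}$)
$\left(4 - -2\right) f{\left(7 \right)} = \left(4 - -2\right) 3 \cdot 7^{2} = \left(4 + 2\right) 3 \cdot 49 = 6 \cdot 147 = 882$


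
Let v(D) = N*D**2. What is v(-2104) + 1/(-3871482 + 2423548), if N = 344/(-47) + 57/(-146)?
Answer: -169547168787009447/4967861554 ≈ -3.4129e+7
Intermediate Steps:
N = -52903/6862 (N = 344*(-1/47) + 57*(-1/146) = -344/47 - 57/146 = -52903/6862 ≈ -7.7096)
v(D) = -52903*D**2/6862
v(-2104) + 1/(-3871482 + 2423548) = -52903/6862*(-2104)**2 + 1/(-3871482 + 2423548) = -52903/6862*4426816 + 1/(-1447934) = -117095923424/3431 - 1/1447934 = -169547168787009447/4967861554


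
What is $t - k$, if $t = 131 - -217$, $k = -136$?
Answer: $484$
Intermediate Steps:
$t = 348$ ($t = 131 + 217 = 348$)
$t - k = 348 - -136 = 348 + 136 = 484$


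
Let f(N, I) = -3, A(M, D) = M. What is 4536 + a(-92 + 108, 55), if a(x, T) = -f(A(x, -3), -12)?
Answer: 4539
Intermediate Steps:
a(x, T) = 3 (a(x, T) = -1*(-3) = 3)
4536 + a(-92 + 108, 55) = 4536 + 3 = 4539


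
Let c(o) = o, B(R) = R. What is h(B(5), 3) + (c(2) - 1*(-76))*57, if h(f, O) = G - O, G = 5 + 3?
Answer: 4451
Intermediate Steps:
G = 8
h(f, O) = 8 - O
h(B(5), 3) + (c(2) - 1*(-76))*57 = (8 - 1*3) + (2 - 1*(-76))*57 = (8 - 3) + (2 + 76)*57 = 5 + 78*57 = 5 + 4446 = 4451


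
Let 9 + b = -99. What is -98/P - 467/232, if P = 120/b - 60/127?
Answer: 12570989/209960 ≈ 59.873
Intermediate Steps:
b = -108 (b = -9 - 99 = -108)
P = -1810/1143 (P = 120/(-108) - 60/127 = 120*(-1/108) - 60*1/127 = -10/9 - 60/127 = -1810/1143 ≈ -1.5836)
-98/P - 467/232 = -98/(-1810/1143) - 467/232 = -98*(-1143/1810) - 467*1/232 = 56007/905 - 467/232 = 12570989/209960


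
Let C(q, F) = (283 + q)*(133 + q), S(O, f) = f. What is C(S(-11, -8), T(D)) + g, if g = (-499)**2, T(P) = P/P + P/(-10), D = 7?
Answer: 283376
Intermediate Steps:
T(P) = 1 - P/10 (T(P) = 1 + P*(-1/10) = 1 - P/10)
C(q, F) = (133 + q)*(283 + q)
g = 249001
C(S(-11, -8), T(D)) + g = (37639 + (-8)**2 + 416*(-8)) + 249001 = (37639 + 64 - 3328) + 249001 = 34375 + 249001 = 283376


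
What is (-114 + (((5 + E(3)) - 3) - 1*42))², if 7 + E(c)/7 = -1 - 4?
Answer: 56644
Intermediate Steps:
E(c) = -84 (E(c) = -49 + 7*(-1 - 4) = -49 + 7*(-5) = -49 - 35 = -84)
(-114 + (((5 + E(3)) - 3) - 1*42))² = (-114 + (((5 - 84) - 3) - 1*42))² = (-114 + ((-79 - 3) - 42))² = (-114 + (-82 - 42))² = (-114 - 124)² = (-238)² = 56644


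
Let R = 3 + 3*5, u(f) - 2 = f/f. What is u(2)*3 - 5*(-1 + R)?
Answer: -76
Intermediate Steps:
u(f) = 3 (u(f) = 2 + f/f = 2 + 1 = 3)
R = 18 (R = 3 + 15 = 18)
u(2)*3 - 5*(-1 + R) = 3*3 - 5*(-1 + 18) = 9 - 5*17 = 9 - 85 = -76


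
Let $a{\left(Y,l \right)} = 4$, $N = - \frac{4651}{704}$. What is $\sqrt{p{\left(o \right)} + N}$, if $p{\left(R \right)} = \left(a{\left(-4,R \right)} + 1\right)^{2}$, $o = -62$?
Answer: $\frac{\sqrt{142439}}{88} \approx 4.2888$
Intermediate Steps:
$N = - \frac{4651}{704}$ ($N = \left(-4651\right) \frac{1}{704} = - \frac{4651}{704} \approx -6.6065$)
$p{\left(R \right)} = 25$ ($p{\left(R \right)} = \left(4 + 1\right)^{2} = 5^{2} = 25$)
$\sqrt{p{\left(o \right)} + N} = \sqrt{25 - \frac{4651}{704}} = \sqrt{\frac{12949}{704}} = \frac{\sqrt{142439}}{88}$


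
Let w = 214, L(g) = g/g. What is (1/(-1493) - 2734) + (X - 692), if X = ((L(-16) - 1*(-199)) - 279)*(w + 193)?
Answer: -53119448/1493 ≈ -35579.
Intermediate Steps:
L(g) = 1
X = -32153 (X = ((1 - 1*(-199)) - 279)*(214 + 193) = ((1 + 199) - 279)*407 = (200 - 279)*407 = -79*407 = -32153)
(1/(-1493) - 2734) + (X - 692) = (1/(-1493) - 2734) + (-32153 - 692) = (-1/1493 - 2734) - 32845 = -4081863/1493 - 32845 = -53119448/1493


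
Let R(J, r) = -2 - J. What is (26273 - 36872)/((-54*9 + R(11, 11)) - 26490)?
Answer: 10599/26989 ≈ 0.39272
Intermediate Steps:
(26273 - 36872)/((-54*9 + R(11, 11)) - 26490) = (26273 - 36872)/((-54*9 + (-2 - 1*11)) - 26490) = -10599/((-486 + (-2 - 11)) - 26490) = -10599/((-486 - 13) - 26490) = -10599/(-499 - 26490) = -10599/(-26989) = -10599*(-1/26989) = 10599/26989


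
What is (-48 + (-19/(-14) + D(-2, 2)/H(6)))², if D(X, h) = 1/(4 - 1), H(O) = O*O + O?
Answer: 8631844/3969 ≈ 2174.8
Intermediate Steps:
H(O) = O + O² (H(O) = O² + O = O + O²)
D(X, h) = ⅓ (D(X, h) = 1/3 = ⅓)
(-48 + (-19/(-14) + D(-2, 2)/H(6)))² = (-48 + (-19/(-14) + 1/(3*((6*(1 + 6))))))² = (-48 + (-19*(-1/14) + 1/(3*((6*7)))))² = (-48 + (19/14 + (⅓)/42))² = (-48 + (19/14 + (⅓)*(1/42)))² = (-48 + (19/14 + 1/126))² = (-48 + 86/63)² = (-2938/63)² = 8631844/3969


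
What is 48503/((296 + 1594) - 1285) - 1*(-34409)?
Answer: 20865948/605 ≈ 34489.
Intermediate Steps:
48503/((296 + 1594) - 1285) - 1*(-34409) = 48503/(1890 - 1285) + 34409 = 48503/605 + 34409 = 20865948/605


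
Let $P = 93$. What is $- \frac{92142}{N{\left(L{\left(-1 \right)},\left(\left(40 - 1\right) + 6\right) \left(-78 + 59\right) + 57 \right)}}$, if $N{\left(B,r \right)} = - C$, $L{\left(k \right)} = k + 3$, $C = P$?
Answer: $\frac{30714}{31} \approx 990.77$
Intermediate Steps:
$C = 93$
$L{\left(k \right)} = 3 + k$
$N{\left(B,r \right)} = -93$ ($N{\left(B,r \right)} = \left(-1\right) 93 = -93$)
$- \frac{92142}{N{\left(L{\left(-1 \right)},\left(\left(40 - 1\right) + 6\right) \left(-78 + 59\right) + 57 \right)}} = - \frac{92142}{-93} = \left(-92142\right) \left(- \frac{1}{93}\right) = \frac{30714}{31}$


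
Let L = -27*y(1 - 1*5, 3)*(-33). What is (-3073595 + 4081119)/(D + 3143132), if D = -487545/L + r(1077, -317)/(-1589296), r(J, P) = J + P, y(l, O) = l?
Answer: 118893099335472/370922151015131 ≈ 0.32053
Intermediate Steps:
L = -3564 (L = -27*(1 - 1*5)*(-33) = -27*(1 - 5)*(-33) = -27*(-4)*(-33) = 108*(-33) = -3564)
D = 16142721035/118005228 (D = -487545/(-3564) + (1077 - 317)/(-1589296) = -487545*(-1/3564) + 760*(-1/1589296) = 162515/1188 - 95/198662 = 16142721035/118005228 ≈ 136.80)
(-3073595 + 4081119)/(D + 3143132) = (-3073595 + 4081119)/(16142721035/118005228 + 3143132) = 1007524/(370922151015131/118005228) = 1007524*(118005228/370922151015131) = 118893099335472/370922151015131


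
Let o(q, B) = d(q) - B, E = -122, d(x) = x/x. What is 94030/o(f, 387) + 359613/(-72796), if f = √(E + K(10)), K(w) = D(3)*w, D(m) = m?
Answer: -3491909249/14049628 ≈ -248.54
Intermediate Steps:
d(x) = 1
K(w) = 3*w
f = 2*I*√23 (f = √(-122 + 3*10) = √(-122 + 30) = √(-92) = 2*I*√23 ≈ 9.5917*I)
o(q, B) = 1 - B
94030/o(f, 387) + 359613/(-72796) = 94030/(1 - 1*387) + 359613/(-72796) = 94030/(1 - 387) + 359613*(-1/72796) = 94030/(-386) - 359613/72796 = 94030*(-1/386) - 359613/72796 = -47015/193 - 359613/72796 = -3491909249/14049628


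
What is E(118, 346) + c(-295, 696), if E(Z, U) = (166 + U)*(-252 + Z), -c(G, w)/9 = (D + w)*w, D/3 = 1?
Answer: -4447144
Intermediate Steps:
D = 3 (D = 3*1 = 3)
c(G, w) = -9*w*(3 + w) (c(G, w) = -9*(3 + w)*w = -9*w*(3 + w))
E(Z, U) = (-252 + Z)*(166 + U)
E(118, 346) + c(-295, 696) = (-41832 - 252*346 + 166*118 + 346*118) - 9*696*(3 + 696) = (-41832 - 87192 + 19588 + 40828) - 9*696*699 = -68608 - 4378536 = -4447144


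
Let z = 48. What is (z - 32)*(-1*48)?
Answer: -768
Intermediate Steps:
(z - 32)*(-1*48) = (48 - 32)*(-1*48) = 16*(-48) = -768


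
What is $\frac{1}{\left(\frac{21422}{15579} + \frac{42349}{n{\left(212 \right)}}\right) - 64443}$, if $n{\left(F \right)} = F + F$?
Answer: $- \frac{6605496}{425009140729} \approx -1.5542 \cdot 10^{-5}$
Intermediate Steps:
$n{\left(F \right)} = 2 F$
$\frac{1}{\left(\frac{21422}{15579} + \frac{42349}{n{\left(212 \right)}}\right) - 64443} = \frac{1}{\left(\frac{21422}{15579} + \frac{42349}{2 \cdot 212}\right) - 64443} = \frac{1}{\left(21422 \cdot \frac{1}{15579} + \frac{42349}{424}\right) - 64443} = \frac{1}{\left(\frac{21422}{15579} + 42349 \cdot \frac{1}{424}\right) - 64443} = \frac{1}{\left(\frac{21422}{15579} + \frac{42349}{424}\right) - 64443} = \frac{1}{\frac{668837999}{6605496} - 64443} = \frac{1}{- \frac{425009140729}{6605496}} = - \frac{6605496}{425009140729}$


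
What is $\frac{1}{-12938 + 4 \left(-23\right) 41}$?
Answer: $- \frac{1}{16710} \approx -5.9844 \cdot 10^{-5}$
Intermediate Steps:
$\frac{1}{-12938 + 4 \left(-23\right) 41} = \frac{1}{-12938 - 3772} = \frac{1}{-16710} = - \frac{1}{16710}$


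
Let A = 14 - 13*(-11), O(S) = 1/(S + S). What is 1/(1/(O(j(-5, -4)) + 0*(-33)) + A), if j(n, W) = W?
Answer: 1/149 ≈ 0.0067114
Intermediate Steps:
O(S) = 1/(2*S)
A = 157 (A = 14 + 143 = 157)
1/(1/(O(j(-5, -4)) + 0*(-33)) + A) = 1/(1/((½)/(-4) + 0*(-33)) + 157) = 1/(1/((½)*(-¼) + 0) + 157) = 1/(1/(-⅛ + 0) + 157) = 1/(1/(-⅛) + 157) = 1/(-8 + 157) = 1/149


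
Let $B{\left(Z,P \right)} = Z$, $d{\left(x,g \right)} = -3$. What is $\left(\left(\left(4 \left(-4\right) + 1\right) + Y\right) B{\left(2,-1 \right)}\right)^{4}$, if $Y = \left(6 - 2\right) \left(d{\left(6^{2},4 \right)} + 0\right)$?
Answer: $8503056$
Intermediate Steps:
$Y = -12$ ($Y = \left(6 - 2\right) \left(-3 + 0\right) = 4 \left(-3\right) = -12$)
$\left(\left(\left(4 \left(-4\right) + 1\right) + Y\right) B{\left(2,-1 \right)}\right)^{4} = \left(\left(\left(4 \left(-4\right) + 1\right) - 12\right) 2\right)^{4} = \left(\left(\left(-16 + 1\right) - 12\right) 2\right)^{4} = \left(\left(-15 - 12\right) 2\right)^{4} = \left(\left(-27\right) 2\right)^{4} = \left(-54\right)^{4} = 8503056$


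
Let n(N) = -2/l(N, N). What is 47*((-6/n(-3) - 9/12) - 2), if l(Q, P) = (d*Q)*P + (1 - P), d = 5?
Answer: 27119/4 ≈ 6779.8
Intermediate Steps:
l(Q, P) = 1 - P + 5*P*Q (l(Q, P) = (5*Q)*P + (1 - P) = 5*P*Q + (1 - P) = 1 - P + 5*P*Q)
n(N) = -2/(1 - N + 5*N**2) (n(N) = -2/(1 - N + 5*N*N) = -2/(1 - N + 5*N**2))
47*((-6/n(-3) - 9/12) - 2) = 47*((-6/((-2/(1 - 1*(-3) + 5*(-3)**2))) - 9/12) - 2) = 47*((-6/((-2/(1 + 3 + 5*9))) - 9*1/12) - 2) = 47*((-6/((-2/(1 + 3 + 45))) - 3/4) - 2) = 47*((-6/((-2/49)) - 3/4) - 2) = 47*((-6/((-2*1/49)) - 3/4) - 2) = 47*((-6/(-2/49) - 3/4) - 2) = 47*((-6*(-49/2) - 3/4) - 2) = 47*((147 - 3/4) - 2) = 47*(585/4 - 2) = 47*(577/4) = 27119/4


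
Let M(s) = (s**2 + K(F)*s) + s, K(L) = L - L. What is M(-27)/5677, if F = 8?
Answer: 702/5677 ≈ 0.12366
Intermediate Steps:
K(L) = 0
M(s) = s + s**2 (M(s) = (s**2 + 0*s) + s = (s**2 + 0) + s = s**2 + s = s + s**2)
M(-27)/5677 = -27*(1 - 27)/5677 = -27*(-26)*(1/5677) = 702*(1/5677) = 702/5677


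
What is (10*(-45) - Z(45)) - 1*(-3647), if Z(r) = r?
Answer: 3152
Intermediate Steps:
(10*(-45) - Z(45)) - 1*(-3647) = (10*(-45) - 1*45) - 1*(-3647) = (-450 - 45) + 3647 = -495 + 3647 = 3152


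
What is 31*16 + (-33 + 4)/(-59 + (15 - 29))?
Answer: 36237/73 ≈ 496.40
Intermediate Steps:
31*16 + (-33 + 4)/(-59 + (15 - 29)) = 496 - 29/(-59 - 14) = 496 - 29/(-73) = 496 - 29*(-1/73) = 496 + 29/73 = 36237/73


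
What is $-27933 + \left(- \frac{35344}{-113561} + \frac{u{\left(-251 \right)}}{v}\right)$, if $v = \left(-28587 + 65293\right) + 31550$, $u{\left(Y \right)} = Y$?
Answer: $- \frac{216512433597475}{7751219616} \approx -27933.0$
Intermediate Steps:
$v = 68256$ ($v = 36706 + 31550 = 68256$)
$-27933 + \left(- \frac{35344}{-113561} + \frac{u{\left(-251 \right)}}{v}\right) = -27933 - \left(- \frac{35344}{113561} + \frac{251}{68256}\right) = -27933 - - \frac{2383936253}{7751219616} = -27933 + \left(\frac{35344}{113561} - \frac{251}{68256}\right) = -27933 + \frac{2383936253}{7751219616} = - \frac{216512433597475}{7751219616}$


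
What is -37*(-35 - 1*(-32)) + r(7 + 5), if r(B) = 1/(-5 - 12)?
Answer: 1886/17 ≈ 110.94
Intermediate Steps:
r(B) = -1/17 (r(B) = 1/(-17) = -1/17)
-37*(-35 - 1*(-32)) + r(7 + 5) = -37*(-35 - 1*(-32)) - 1/17 = -37*(-35 + 32) - 1/17 = -37*(-3) - 1/17 = 111 - 1/17 = 1886/17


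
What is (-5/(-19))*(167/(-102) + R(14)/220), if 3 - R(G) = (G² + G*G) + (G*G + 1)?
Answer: -12064/10659 ≈ -1.1318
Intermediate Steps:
R(G) = 2 - 3*G² (R(G) = 3 - ((G² + G*G) + (G*G + 1)) = 3 - ((G² + G²) + (G² + 1)) = 3 - (2*G² + (1 + G²)) = 3 - (1 + 3*G²) = 3 + (-1 - 3*G²) = 2 - 3*G²)
(-5/(-19))*(167/(-102) + R(14)/220) = (-5/(-19))*(167/(-102) + (2 - 3*14²)/220) = (-5*(-1/19))*(167*(-1/102) + (2 - 3*196)*(1/220)) = 5*(-167/102 + (2 - 588)*(1/220))/19 = 5*(-167/102 - 586*1/220)/19 = 5*(-167/102 - 293/110)/19 = (5/19)*(-12064/2805) = -12064/10659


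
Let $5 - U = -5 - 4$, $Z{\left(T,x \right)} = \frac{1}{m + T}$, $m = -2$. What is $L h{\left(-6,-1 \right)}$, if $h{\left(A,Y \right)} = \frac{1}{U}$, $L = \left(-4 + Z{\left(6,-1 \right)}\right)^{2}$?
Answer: $\frac{225}{224} \approx 1.0045$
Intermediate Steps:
$Z{\left(T,x \right)} = \frac{1}{-2 + T}$
$L = \frac{225}{16}$ ($L = \left(-4 + \frac{1}{-2 + 6}\right)^{2} = \left(-4 + \frac{1}{4}\right)^{2} = \left(- \frac{15}{4}\right)^{2} = \frac{225}{16} \approx 14.063$)
$U = 14$ ($U = 5 - \left(-5 - 4\right) = 5 - -9 = 5 + 9 = 14$)
$h{\left(A,Y \right)} = \frac{1}{14}$
$L h{\left(-6,-1 \right)} = \frac{225}{16} \cdot \frac{1}{14} = \frac{225}{224}$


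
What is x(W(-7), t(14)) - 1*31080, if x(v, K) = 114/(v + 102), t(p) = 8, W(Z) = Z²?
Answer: -4692966/151 ≈ -31079.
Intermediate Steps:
x(v, K) = 114/(102 + v)
x(W(-7), t(14)) - 1*31080 = 114/(102 + (-7)²) - 1*31080 = 114/(102 + 49) - 31080 = 114/151 - 31080 = -4692966/151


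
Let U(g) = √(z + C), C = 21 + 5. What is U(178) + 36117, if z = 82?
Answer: 36117 + 6*√3 ≈ 36127.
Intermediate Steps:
C = 26
U(g) = 6*√3 (U(g) = √(82 + 26) = √108 = 6*√3)
U(178) + 36117 = 6*√3 + 36117 = 36117 + 6*√3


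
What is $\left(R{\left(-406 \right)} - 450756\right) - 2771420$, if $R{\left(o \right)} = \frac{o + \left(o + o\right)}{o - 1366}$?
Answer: $- \frac{2854847327}{886} \approx -3.2222 \cdot 10^{6}$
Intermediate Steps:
$R{\left(o \right)} = \frac{3 o}{-1366 + o}$ ($R{\left(o \right)} = \frac{o + 2 o}{-1366 + o} = \frac{3 o}{-1366 + o}$)
$\left(R{\left(-406 \right)} - 450756\right) - 2771420 = \left(3 \left(-406\right) \frac{1}{-1366 - 406} - 450756\right) - 2771420 = \left(3 \left(-406\right) \frac{1}{-1772} - 450756\right) - 2771420 = \left(3 \left(-406\right) \left(- \frac{1}{1772}\right) - 450756\right) - 2771420 = \left(\frac{609}{886} - 450756\right) - 2771420 = - \frac{399369207}{886} - 2771420 = - \frac{2854847327}{886}$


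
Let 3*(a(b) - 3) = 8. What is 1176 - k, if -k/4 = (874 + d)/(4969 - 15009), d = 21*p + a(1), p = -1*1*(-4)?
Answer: 8852389/7530 ≈ 1175.6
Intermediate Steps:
p = 4 (p = -1*(-4) = 4)
a(b) = 17/3 (a(b) = 3 + (⅓)*8 = 3 + 8/3 = 17/3)
d = 269/3 (d = 21*4 + 17/3 = 84 + 17/3 = 269/3 ≈ 89.667)
k = 2891/7530 (k = -4*(874 + 269/3)/(4969 - 15009) = -11564/(3*(-10040)) = -11564*(-1)/(3*10040) = -4*(-2891/30120) = 2891/7530 ≈ 0.38393)
1176 - k = 1176 - 1*2891/7530 = 1176 - 2891/7530 = 8852389/7530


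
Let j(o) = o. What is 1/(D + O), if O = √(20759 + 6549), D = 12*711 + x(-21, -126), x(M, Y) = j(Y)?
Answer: 4203/35316764 - √6827/35316764 ≈ 0.00011667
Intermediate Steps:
x(M, Y) = Y
D = 8406 (D = 12*711 - 126 = 8532 - 126 = 8406)
O = 2*√6827 (O = √27308 = 2*√6827 ≈ 165.25)
1/(D + O) = 1/(8406 + 2*√6827)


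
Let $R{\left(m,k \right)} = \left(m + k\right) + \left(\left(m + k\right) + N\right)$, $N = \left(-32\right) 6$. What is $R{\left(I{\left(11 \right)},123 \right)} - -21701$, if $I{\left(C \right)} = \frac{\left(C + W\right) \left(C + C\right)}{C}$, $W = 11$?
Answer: $21843$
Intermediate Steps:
$N = -192$
$I{\left(C \right)} = 22 + 2 C$ ($I{\left(C \right)} = \frac{\left(C + 11\right) \left(C + C\right)}{C} = \frac{\left(11 + C\right) 2 C}{C} = \frac{2 C \left(11 + C\right)}{C} = 22 + 2 C$)
$R{\left(m,k \right)} = -192 + 2 k + 2 m$ ($R{\left(m,k \right)} = \left(m + k\right) - \left(192 - k - m\right) = \left(k + m\right) - \left(192 - k - m\right) = \left(k + m\right) + \left(-192 + k + m\right) = -192 + 2 k + 2 m$)
$R{\left(I{\left(11 \right)},123 \right)} - -21701 = \left(-192 + 2 \cdot 123 + 2 \left(22 + 2 \cdot 11\right)\right) - -21701 = \left(-192 + 246 + 2 \left(22 + 22\right)\right) + 21701 = \left(-192 + 246 + 2 \cdot 44\right) + 21701 = \left(-192 + 246 + 88\right) + 21701 = 142 + 21701 = 21843$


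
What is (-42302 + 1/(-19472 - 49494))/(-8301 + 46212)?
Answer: -2917399733/2614570026 ≈ -1.1158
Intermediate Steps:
(-42302 + 1/(-19472 - 49494))/(-8301 + 46212) = (-42302 + 1/(-68966))/37911 = (-42302 - 1/68966)*(1/37911) = -2917399733/68966*1/37911 = -2917399733/2614570026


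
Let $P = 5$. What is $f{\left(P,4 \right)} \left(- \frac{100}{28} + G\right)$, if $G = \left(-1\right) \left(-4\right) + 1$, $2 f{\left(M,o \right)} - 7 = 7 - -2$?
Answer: $\frac{80}{7} \approx 11.429$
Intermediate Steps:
$f{\left(M,o \right)} = 8$ ($f{\left(M,o \right)} = \frac{7}{2} + \frac{7 - -2}{2} = \frac{7}{2} + \frac{7 + 2}{2} = \frac{7}{2} + \frac{1}{2} \cdot 9 = \frac{7}{2} + \frac{9}{2} = 8$)
$G = 5$ ($G = 4 + 1 = 5$)
$f{\left(P,4 \right)} \left(- \frac{100}{28} + G\right) = 8 \left(- \frac{100}{28} + 5\right) = 8 \left(\left(-100\right) \frac{1}{28} + 5\right) = 8 \left(- \frac{25}{7} + 5\right) = 8 \cdot \frac{10}{7} = \frac{80}{7}$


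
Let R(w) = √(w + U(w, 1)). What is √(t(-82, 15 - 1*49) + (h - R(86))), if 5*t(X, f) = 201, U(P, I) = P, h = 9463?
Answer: √(237580 - 50*√43)/5 ≈ 97.417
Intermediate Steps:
R(w) = √2*√w (R(w) = √(w + w) = √(2*w) = √2*√w)
t(X, f) = 201/5 (t(X, f) = (⅕)*201 = 201/5)
√(t(-82, 15 - 1*49) + (h - R(86))) = √(201/5 + (9463 - √2*√86)) = √(201/5 + (9463 - 2*√43)) = √(47516/5 - 2*√43)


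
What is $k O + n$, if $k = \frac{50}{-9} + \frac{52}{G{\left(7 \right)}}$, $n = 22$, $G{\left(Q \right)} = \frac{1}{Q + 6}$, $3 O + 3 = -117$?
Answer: $- \frac{241162}{9} \approx -26796.0$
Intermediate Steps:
$O = -40$ ($O = -1 + \frac{1}{3} \left(-117\right) = -1 - 39 = -40$)
$G{\left(Q \right)} = \frac{1}{6 + Q}$
$k = \frac{6034}{9}$ ($k = \frac{50}{-9} + \frac{52}{\frac{1}{6 + 7}} = 50 \left(- \frac{1}{9}\right) + \frac{52}{\frac{1}{13}} = - \frac{50}{9} + 52 \frac{1}{\frac{1}{13}} = - \frac{50}{9} + 52 \cdot 13 = - \frac{50}{9} + 676 = \frac{6034}{9} \approx 670.44$)
$k O + n = \frac{6034}{9} \left(-40\right) + 22 = - \frac{241360}{9} + 22 = - \frac{241162}{9}$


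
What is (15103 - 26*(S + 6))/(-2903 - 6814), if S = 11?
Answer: -4887/3239 ≈ -1.5088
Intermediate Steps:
(15103 - 26*(S + 6))/(-2903 - 6814) = (15103 - 26*(11 + 6))/(-2903 - 6814) = (15103 - 26*17)/(-9717) = (15103 - 442)*(-1/9717) = 14661*(-1/9717) = -4887/3239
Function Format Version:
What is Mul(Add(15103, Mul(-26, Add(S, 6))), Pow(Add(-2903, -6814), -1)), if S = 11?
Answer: Rational(-4887, 3239) ≈ -1.5088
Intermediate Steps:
Mul(Add(15103, Mul(-26, Add(S, 6))), Pow(Add(-2903, -6814), -1)) = Mul(Add(15103, Mul(-26, Add(11, 6))), Pow(Add(-2903, -6814), -1)) = Mul(Add(15103, Mul(-26, 17)), Pow(-9717, -1)) = Mul(Add(15103, -442), Rational(-1, 9717)) = Mul(14661, Rational(-1, 9717)) = Rational(-4887, 3239)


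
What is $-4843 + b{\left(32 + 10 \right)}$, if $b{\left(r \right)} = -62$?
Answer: $-4905$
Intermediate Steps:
$-4843 + b{\left(32 + 10 \right)} = -4843 - 62 = -4905$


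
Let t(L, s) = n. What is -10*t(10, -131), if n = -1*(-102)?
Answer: -1020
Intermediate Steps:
n = 102
t(L, s) = 102
-10*t(10, -131) = -10*102 = -1020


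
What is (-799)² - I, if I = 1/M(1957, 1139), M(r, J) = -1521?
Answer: 971007922/1521 ≈ 6.3840e+5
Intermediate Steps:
I = -1/1521 (I = 1/(-1521) = -1/1521 ≈ -0.00065746)
(-799)² - I = (-799)² - 1*(-1/1521) = 638401 + 1/1521 = 971007922/1521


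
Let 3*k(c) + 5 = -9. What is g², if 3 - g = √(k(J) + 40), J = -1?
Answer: (9 - √318)²/9 ≈ 8.6682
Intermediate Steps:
k(c) = -14/3 (k(c) = -5/3 + (⅓)*(-9) = -5/3 - 3 = -14/3)
g = 3 - √318/3 (g = 3 - √(-14/3 + 40) = 3 - √(106/3) = 3 - √318/3 ≈ -2.9442)
g² = (3 - √318/3)²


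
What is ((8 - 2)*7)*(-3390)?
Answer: -142380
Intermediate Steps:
((8 - 2)*7)*(-3390) = (6*7)*(-3390) = 42*(-3390) = -142380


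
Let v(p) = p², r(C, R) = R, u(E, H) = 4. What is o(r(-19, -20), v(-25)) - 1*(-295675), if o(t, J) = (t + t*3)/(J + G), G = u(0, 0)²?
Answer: 189527595/641 ≈ 2.9568e+5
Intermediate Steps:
G = 16 (G = 4² = 16)
o(t, J) = 4*t/(16 + J) (o(t, J) = (t + t*3)/(J + 16) = (t + 3*t)/(16 + J) = (4*t)/(16 + J) = 4*t/(16 + J))
o(r(-19, -20), v(-25)) - 1*(-295675) = 4*(-20)/(16 + (-25)²) - 1*(-295675) = 4*(-20)/(16 + 625) + 295675 = 4*(-20)/641 + 295675 = 4*(-20)*(1/641) + 295675 = -80/641 + 295675 = 189527595/641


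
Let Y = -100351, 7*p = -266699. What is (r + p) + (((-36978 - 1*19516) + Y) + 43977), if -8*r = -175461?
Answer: -7225973/56 ≈ -1.2904e+5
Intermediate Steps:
p = -266699/7 (p = (⅐)*(-266699) = -266699/7 ≈ -38100.)
r = 175461/8 (r = -⅛*(-175461) = 175461/8 ≈ 21933.)
(r + p) + (((-36978 - 1*19516) + Y) + 43977) = (175461/8 - 266699/7) + (((-36978 - 1*19516) - 100351) + 43977) = -905365/56 + (((-36978 - 19516) - 100351) + 43977) = -905365/56 + ((-56494 - 100351) + 43977) = -905365/56 + (-156845 + 43977) = -905365/56 - 112868 = -7225973/56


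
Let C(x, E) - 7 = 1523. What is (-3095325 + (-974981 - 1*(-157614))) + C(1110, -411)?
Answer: -3911162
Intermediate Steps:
C(x, E) = 1530 (C(x, E) = 7 + 1523 = 1530)
(-3095325 + (-974981 - 1*(-157614))) + C(1110, -411) = (-3095325 + (-974981 - 1*(-157614))) + 1530 = (-3095325 + (-974981 + 157614)) + 1530 = (-3095325 - 817367) + 1530 = -3912692 + 1530 = -3911162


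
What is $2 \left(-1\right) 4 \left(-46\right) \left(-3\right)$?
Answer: $-1104$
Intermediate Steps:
$2 \left(-1\right) 4 \left(-46\right) \left(-3\right) = \left(-2\right) 4 \left(-46\right) \left(-3\right) = \left(-8\right) \left(-46\right) \left(-3\right) = 368 \left(-3\right) = -1104$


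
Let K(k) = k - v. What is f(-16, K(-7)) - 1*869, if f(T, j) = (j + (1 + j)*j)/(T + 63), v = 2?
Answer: -40780/47 ≈ -867.66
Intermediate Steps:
K(k) = -2 + k (K(k) = k - 1*2 = k - 2 = -2 + k)
f(T, j) = (j + j*(1 + j))/(63 + T)
f(-16, K(-7)) - 1*869 = (-2 - 7)*(2 + (-2 - 7))/(63 - 16) - 1*869 = -9*(2 - 9)/47 - 869 = -9*1/47*(-7) - 869 = 63/47 - 869 = -40780/47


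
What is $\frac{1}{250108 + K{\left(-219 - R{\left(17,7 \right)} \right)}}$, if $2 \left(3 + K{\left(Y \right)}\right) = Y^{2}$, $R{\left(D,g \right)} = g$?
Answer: $\frac{1}{275643} \approx 3.6279 \cdot 10^{-6}$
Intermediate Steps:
$K{\left(Y \right)} = -3 + \frac{Y^{2}}{2}$
$\frac{1}{250108 + K{\left(-219 - R{\left(17,7 \right)} \right)}} = \frac{1}{250108 - \left(3 - \frac{\left(-219 - 7\right)^{2}}{2}\right)} = \frac{1}{250108 - \left(3 - \frac{\left(-226\right)^{2}}{2}\right)} = \frac{1}{250108 + \left(-3 + \frac{1}{2} \cdot 51076\right)} = \frac{1}{250108 + \left(-3 + 25538\right)} = \frac{1}{250108 + 25535} = \frac{1}{275643}$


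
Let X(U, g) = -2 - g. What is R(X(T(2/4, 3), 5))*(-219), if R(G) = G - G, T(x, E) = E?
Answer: 0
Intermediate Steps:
R(G) = 0
R(X(T(2/4, 3), 5))*(-219) = 0*(-219) = 0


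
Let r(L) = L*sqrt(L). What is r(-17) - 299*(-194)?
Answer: 58006 - 17*I*sqrt(17) ≈ 58006.0 - 70.093*I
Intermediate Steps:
r(L) = L**(3/2)
r(-17) - 299*(-194) = (-17)**(3/2) - 299*(-194) = -17*I*sqrt(17) + 58006 = 58006 - 17*I*sqrt(17)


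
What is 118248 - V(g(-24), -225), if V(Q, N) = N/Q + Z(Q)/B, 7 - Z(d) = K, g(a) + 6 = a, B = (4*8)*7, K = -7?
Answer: 1891847/16 ≈ 1.1824e+5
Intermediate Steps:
B = 224 (B = 32*7 = 224)
g(a) = -6 + a
Z(d) = 14 (Z(d) = 7 - 1*(-7) = 7 + 7 = 14)
V(Q, N) = 1/16 + N/Q (V(Q, N) = N/Q + 14/224 = N/Q + 14*(1/224) = N/Q + 1/16 = 1/16 + N/Q)
118248 - V(g(-24), -225) = 118248 - (-225 + (-6 - 24)/16)/(-6 - 24) = 118248 - (-225 + (1/16)*(-30))/(-30) = 118248 - (-1)*(-225 - 15/8)/30 = 118248 - (-1)*(-1815)/(30*8) = 118248 - 1*121/16 = 118248 - 121/16 = 1891847/16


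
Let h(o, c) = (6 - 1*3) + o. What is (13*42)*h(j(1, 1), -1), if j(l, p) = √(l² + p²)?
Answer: 1638 + 546*√2 ≈ 2410.2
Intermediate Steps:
h(o, c) = 3 + o (h(o, c) = (6 - 3) + o = 3 + o)
(13*42)*h(j(1, 1), -1) = (13*42)*(3 + √(1² + 1²)) = 546*(3 + √(1 + 1)) = 546*(3 + √2) = 1638 + 546*√2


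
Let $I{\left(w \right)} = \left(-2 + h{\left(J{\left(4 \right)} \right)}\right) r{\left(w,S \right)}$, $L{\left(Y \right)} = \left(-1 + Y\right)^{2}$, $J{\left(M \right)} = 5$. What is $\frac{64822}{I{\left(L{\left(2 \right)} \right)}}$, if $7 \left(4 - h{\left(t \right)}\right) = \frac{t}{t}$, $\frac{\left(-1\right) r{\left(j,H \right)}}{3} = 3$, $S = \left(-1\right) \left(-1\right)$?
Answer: $- \frac{453754}{117} \approx -3878.2$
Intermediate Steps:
$S = 1$
$r{\left(j,H \right)} = -9$ ($r{\left(j,H \right)} = \left(-3\right) 3 = -9$)
$h{\left(t \right)} = \frac{27}{7}$ ($h{\left(t \right)} = 4 - \frac{t \frac{1}{t}}{7} = 4 - \frac{1}{7} = \frac{27}{7}$)
$I{\left(w \right)} = - \frac{117}{7}$ ($I{\left(w \right)} = \left(-2 + \frac{27}{7}\right) \left(-9\right) = \frac{13}{7} \left(-9\right) = - \frac{117}{7}$)
$\frac{64822}{I{\left(L{\left(2 \right)} \right)}} = \frac{64822}{- \frac{117}{7}} = 64822 \left(- \frac{7}{117}\right) = - \frac{453754}{117}$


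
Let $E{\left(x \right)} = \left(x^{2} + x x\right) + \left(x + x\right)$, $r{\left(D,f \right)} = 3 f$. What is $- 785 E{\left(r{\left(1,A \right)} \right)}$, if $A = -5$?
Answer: $-329700$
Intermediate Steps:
$E{\left(x \right)} = 2 x + 2 x^{2}$ ($E{\left(x \right)} = \left(x^{2} + x^{2}\right) + 2 x = 2 x^{2} + 2 x = 2 x + 2 x^{2}$)
$- 785 E{\left(r{\left(1,A \right)} \right)} = - 785 \cdot 2 \cdot 3 \left(-5\right) \left(1 + 3 \left(-5\right)\right) = - 785 \cdot 2 \left(-15\right) \left(1 - 15\right) = - 785 \cdot 2 \left(-15\right) \left(-14\right) = \left(-785\right) 420 = -329700$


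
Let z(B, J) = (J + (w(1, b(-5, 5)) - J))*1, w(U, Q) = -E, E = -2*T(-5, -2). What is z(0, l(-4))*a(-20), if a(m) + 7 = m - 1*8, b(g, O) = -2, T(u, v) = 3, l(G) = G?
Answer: -210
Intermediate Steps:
E = -6 (E = -2*3 = -6)
a(m) = -15 + m (a(m) = -7 + (m - 1*8) = -7 + (m - 8) = -7 + (-8 + m) = -15 + m)
w(U, Q) = 6 (w(U, Q) = -1*(-6) = 6)
z(B, J) = 6 (z(B, J) = (J + (6 - J))*1 = 6*1 = 6)
z(0, l(-4))*a(-20) = 6*(-15 - 20) = 6*(-35) = -210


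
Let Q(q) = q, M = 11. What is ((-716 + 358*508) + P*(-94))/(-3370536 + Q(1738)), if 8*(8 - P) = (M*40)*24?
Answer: -152238/1684399 ≈ -0.090381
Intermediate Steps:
P = -1312 (P = 8 - 11*40*24/8 = 8 - 55*24 = 8 - ⅛*10560 = 8 - 1320 = -1312)
((-716 + 358*508) + P*(-94))/(-3370536 + Q(1738)) = ((-716 + 358*508) - 1312*(-94))/(-3370536 + 1738) = ((-716 + 181864) + 123328)/(-3368798) = (181148 + 123328)*(-1/3368798) = 304476*(-1/3368798) = -152238/1684399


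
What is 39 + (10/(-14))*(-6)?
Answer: 303/7 ≈ 43.286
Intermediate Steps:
39 + (10/(-14))*(-6) = 39 + (10*(-1/14))*(-6) = 39 - 5/7*(-6) = 39 + 30/7 = 303/7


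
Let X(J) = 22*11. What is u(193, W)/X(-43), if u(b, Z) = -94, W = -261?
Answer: -47/121 ≈ -0.38843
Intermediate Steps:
X(J) = 242
u(193, W)/X(-43) = -94/242 = -94*1/242 = -47/121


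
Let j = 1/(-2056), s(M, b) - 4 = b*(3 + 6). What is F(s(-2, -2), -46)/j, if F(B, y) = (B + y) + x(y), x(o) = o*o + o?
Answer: -4132560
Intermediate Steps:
s(M, b) = 4 + 9*b (s(M, b) = 4 + b*(3 + 6) = 4 + b*9 = 4 + 9*b)
j = -1/2056 ≈ -0.00048638
x(o) = o + o² (x(o) = o² + o = o + o²)
F(B, y) = B + y + y*(1 + y) (F(B, y) = (B + y) + y*(1 + y) = B + y + y*(1 + y))
F(s(-2, -2), -46)/j = ((4 + 9*(-2)) - 46 - 46*(1 - 46))/(-1/2056) = ((4 - 18) - 46 - 46*(-45))*(-2056) = (-14 - 46 + 2070)*(-2056) = 2010*(-2056) = -4132560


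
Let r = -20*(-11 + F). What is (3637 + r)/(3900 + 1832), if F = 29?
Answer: 3277/5732 ≈ 0.57170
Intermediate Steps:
r = -360 (r = -20*(-11 + 29) = -20*18 = -360)
(3637 + r)/(3900 + 1832) = (3637 - 360)/(3900 + 1832) = 3277/5732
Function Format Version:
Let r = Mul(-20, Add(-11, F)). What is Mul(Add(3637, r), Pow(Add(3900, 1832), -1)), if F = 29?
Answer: Rational(3277, 5732) ≈ 0.57170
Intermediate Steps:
r = -360 (r = Mul(-20, Add(-11, 29)) = Mul(-20, 18) = -360)
Mul(Add(3637, r), Pow(Add(3900, 1832), -1)) = Mul(Add(3637, -360), Pow(Add(3900, 1832), -1)) = Mul(3277, Pow(5732, -1)) = Mul(3277, Rational(1, 5732)) = Rational(3277, 5732)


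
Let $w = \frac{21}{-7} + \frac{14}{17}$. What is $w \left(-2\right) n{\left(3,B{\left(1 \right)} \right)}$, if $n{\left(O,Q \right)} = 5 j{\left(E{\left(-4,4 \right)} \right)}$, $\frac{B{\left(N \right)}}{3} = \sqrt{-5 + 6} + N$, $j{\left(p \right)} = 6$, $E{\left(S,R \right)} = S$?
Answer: $\frac{2220}{17} \approx 130.59$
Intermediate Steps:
$w = - \frac{37}{17}$ ($w = 21 \left(- \frac{1}{7}\right) + 14 \cdot \frac{1}{17} = -3 + \frac{14}{17} = - \frac{37}{17} \approx -2.1765$)
$B{\left(N \right)} = 3 + 3 N$ ($B{\left(N \right)} = 3 \left(\sqrt{-5 + 6} + N\right) = 3 \left(\sqrt{1} + N\right) = 3 \left(1 + N\right) = 3 + 3 N$)
$n{\left(O,Q \right)} = 30$ ($n{\left(O,Q \right)} = 5 \cdot 6 = 30$)
$w \left(-2\right) n{\left(3,B{\left(1 \right)} \right)} = \left(- \frac{37}{17}\right) \left(-2\right) 30 = \frac{74}{17} \cdot 30 = \frac{2220}{17}$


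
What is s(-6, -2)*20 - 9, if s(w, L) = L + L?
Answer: -89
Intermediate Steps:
s(w, L) = 2*L
s(-6, -2)*20 - 9 = (2*(-2))*20 - 9 = -4*20 - 9 = -80 - 9 = -89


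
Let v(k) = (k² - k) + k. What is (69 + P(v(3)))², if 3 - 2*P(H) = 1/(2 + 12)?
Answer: 3892729/784 ≈ 4965.2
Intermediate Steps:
v(k) = k²
P(H) = 41/28 (P(H) = 3/2 - 1/(2*(2 + 12)) = 3/2 - ½/14 = 3/2 - ½*1/14 = 3/2 - 1/28 = 41/28)
(69 + P(v(3)))² = (69 + 41/28)² = (1973/28)² = 3892729/784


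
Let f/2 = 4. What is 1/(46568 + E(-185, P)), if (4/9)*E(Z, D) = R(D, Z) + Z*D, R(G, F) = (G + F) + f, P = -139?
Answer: 4/414863 ≈ 9.6417e-6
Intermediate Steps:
f = 8 (f = 2*4 = 8)
R(G, F) = 8 + F + G (R(G, F) = (G + F) + 8 = (F + G) + 8 = 8 + F + G)
E(Z, D) = 18 + 9*D/4 + 9*Z/4 + 9*D*Z/4 (E(Z, D) = 9*((8 + Z + D) + Z*D)/4 = 9*((8 + D + Z) + D*Z)/4 = 9*(8 + D + Z + D*Z)/4 = 18 + 9*D/4 + 9*Z/4 + 9*D*Z/4)
1/(46568 + E(-185, P)) = 1/(46568 + (18 + (9/4)*(-139) + (9/4)*(-185) + (9/4)*(-139)*(-185))) = 1/(46568 + (18 - 1251/4 - 1665/4 + 231435/4)) = 1/(46568 + 228591/4) = 1/(414863/4) = 4/414863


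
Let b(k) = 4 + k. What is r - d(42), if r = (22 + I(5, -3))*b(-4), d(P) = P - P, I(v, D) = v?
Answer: 0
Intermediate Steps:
d(P) = 0
r = 0 (r = (22 + 5)*(4 - 4) = 27*0 = 0)
r - d(42) = 0 - 1*0 = 0 + 0 = 0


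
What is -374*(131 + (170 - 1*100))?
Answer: -75174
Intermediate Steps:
-374*(131 + (170 - 1*100)) = -374*(131 + (170 - 100)) = -374*(131 + 70) = -374*201 = -75174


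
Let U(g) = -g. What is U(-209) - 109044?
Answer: -108835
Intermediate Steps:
U(-209) - 109044 = -1*(-209) - 109044 = 209 - 109044 = -108835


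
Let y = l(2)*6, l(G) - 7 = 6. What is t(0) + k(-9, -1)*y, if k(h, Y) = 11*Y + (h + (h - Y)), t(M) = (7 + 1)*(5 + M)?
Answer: -2144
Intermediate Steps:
l(G) = 13 (l(G) = 7 + 6 = 13)
y = 78 (y = 13*6 = 78)
t(M) = 40 + 8*M (t(M) = 8*(5 + M) = 40 + 8*M)
k(h, Y) = 2*h + 10*Y (k(h, Y) = 11*Y + (-Y + 2*h) = 2*h + 10*Y)
t(0) + k(-9, -1)*y = (40 + 8*0) + (2*(-9) + 10*(-1))*78 = (40 + 0) + (-18 - 10)*78 = 40 - 28*78 = 40 - 2184 = -2144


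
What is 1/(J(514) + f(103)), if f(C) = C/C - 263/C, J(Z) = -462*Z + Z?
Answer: -103/24406422 ≈ -4.2202e-6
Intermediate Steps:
J(Z) = -461*Z
f(C) = 1 - 263/C
1/(J(514) + f(103)) = 1/(-461*514 + (-263 + 103)/103) = 1/(-236954 + (1/103)*(-160)) = 1/(-236954 - 160/103) = 1/(-24406422/103) = -103/24406422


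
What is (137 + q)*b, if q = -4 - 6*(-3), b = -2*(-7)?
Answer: 2114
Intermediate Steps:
b = 14
q = 14 (q = -4 + 18 = 14)
(137 + q)*b = (137 + 14)*14 = 151*14 = 2114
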